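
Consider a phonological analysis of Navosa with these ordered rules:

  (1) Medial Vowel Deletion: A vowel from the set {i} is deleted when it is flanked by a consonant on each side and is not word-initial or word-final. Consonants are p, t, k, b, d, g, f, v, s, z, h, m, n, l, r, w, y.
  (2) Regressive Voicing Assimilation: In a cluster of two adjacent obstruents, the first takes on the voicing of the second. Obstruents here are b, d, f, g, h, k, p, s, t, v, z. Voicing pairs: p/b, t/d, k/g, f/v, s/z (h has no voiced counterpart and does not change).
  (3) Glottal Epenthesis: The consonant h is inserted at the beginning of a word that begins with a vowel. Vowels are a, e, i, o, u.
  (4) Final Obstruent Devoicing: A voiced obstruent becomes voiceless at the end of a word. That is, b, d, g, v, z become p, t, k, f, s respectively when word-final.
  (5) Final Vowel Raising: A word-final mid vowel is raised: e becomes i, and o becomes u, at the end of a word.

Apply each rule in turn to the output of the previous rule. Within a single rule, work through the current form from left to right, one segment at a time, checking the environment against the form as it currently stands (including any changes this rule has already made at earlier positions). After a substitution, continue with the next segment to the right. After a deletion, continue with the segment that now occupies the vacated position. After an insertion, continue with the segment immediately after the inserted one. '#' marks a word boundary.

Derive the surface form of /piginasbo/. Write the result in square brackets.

[bgnazbu]

(1) Medial Vowel Deletion: [piginasbo] → [pgnasbo]
(2) Regressive Voicing Assimilation: [pgnasbo] → [bgnazbo]
(3) Glottal Epenthesis: no change — [bgnazbo]
(4) Final Obstruent Devoicing: no change — [bgnazbo]
(5) Final Vowel Raising: [bgnazbo] → [bgnazbu]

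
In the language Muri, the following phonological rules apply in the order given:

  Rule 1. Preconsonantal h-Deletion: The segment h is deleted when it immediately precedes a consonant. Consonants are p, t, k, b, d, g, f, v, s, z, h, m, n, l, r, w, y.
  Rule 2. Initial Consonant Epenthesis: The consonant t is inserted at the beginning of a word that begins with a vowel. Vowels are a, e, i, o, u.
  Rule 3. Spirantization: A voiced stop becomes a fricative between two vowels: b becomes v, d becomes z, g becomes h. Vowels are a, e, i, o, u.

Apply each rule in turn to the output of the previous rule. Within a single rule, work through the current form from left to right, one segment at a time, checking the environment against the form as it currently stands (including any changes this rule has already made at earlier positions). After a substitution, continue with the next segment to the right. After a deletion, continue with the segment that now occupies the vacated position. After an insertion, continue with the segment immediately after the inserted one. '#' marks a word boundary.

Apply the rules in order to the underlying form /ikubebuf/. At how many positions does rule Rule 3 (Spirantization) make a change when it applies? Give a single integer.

Rule 1 Preconsonantal h-Deletion: no change — [ikubebuf]
Rule 2 Initial Consonant Epenthesis: [ikubebuf] → [tikubebuf]
Rule 3 Spirantization: [tikubebuf] → [tikuvevuf]
Rule Rule 3 changed 2 position(s).

2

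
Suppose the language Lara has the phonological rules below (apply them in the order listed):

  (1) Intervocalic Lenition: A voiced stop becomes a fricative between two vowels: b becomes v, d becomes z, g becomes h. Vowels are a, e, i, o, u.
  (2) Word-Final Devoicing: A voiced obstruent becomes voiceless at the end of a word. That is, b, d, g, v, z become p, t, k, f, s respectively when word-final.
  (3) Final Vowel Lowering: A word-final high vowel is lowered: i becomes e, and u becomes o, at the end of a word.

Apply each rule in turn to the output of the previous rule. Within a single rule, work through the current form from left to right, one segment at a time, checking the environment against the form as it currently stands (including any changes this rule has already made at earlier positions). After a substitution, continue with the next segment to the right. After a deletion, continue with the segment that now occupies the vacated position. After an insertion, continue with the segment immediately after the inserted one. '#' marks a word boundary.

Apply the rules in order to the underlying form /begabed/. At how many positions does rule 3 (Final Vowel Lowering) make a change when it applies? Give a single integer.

0

(1) Intervocalic Lenition: [begabed] → [behaved]
(2) Word-Final Devoicing: [behaved] → [behavet]
(3) Final Vowel Lowering: no change — [behavet]
Rule 3 changed 0 position(s).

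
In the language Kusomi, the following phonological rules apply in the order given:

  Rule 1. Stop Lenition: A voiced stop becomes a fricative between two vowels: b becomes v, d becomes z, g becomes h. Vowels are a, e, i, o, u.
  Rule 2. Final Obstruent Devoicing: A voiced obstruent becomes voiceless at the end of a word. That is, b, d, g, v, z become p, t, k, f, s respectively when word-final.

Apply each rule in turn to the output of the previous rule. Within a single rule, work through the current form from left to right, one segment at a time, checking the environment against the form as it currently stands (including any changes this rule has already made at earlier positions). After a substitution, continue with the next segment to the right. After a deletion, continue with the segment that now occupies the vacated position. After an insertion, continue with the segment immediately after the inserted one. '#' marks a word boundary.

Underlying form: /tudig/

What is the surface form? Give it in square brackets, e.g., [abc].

[tuzik]

Rule 1 Stop Lenition: [tudig] → [tuzig]
Rule 2 Final Obstruent Devoicing: [tuzig] → [tuzik]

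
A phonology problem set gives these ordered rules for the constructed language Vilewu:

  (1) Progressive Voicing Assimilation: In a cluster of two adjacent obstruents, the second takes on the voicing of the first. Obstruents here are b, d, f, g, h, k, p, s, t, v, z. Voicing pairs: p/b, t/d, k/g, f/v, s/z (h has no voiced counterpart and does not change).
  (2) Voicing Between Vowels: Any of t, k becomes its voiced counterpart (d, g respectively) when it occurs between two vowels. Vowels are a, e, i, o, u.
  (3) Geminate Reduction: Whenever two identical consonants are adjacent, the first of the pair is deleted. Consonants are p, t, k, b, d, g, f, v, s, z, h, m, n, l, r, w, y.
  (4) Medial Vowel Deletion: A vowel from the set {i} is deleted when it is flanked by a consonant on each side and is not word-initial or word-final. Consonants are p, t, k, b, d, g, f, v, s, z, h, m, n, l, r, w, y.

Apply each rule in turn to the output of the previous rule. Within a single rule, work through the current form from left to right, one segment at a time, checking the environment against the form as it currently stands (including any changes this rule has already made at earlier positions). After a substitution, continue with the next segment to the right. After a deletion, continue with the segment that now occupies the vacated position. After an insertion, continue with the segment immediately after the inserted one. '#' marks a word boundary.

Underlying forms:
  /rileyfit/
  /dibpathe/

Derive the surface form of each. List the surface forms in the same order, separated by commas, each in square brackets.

[rleyft], [dbathe]

/rileyfit/:
  (1) Progressive Voicing Assimilation: no change — [rileyfit]
  (2) Voicing Between Vowels: no change — [rileyfit]
  (3) Geminate Reduction: no change — [rileyfit]
  (4) Medial Vowel Deletion: [rileyfit] → [rleyft]
/dibpathe/:
  (1) Progressive Voicing Assimilation: [dibpathe] → [dibbathe]
  (2) Voicing Between Vowels: no change — [dibbathe]
  (3) Geminate Reduction: [dibbathe] → [dibathe]
  (4) Medial Vowel Deletion: [dibathe] → [dbathe]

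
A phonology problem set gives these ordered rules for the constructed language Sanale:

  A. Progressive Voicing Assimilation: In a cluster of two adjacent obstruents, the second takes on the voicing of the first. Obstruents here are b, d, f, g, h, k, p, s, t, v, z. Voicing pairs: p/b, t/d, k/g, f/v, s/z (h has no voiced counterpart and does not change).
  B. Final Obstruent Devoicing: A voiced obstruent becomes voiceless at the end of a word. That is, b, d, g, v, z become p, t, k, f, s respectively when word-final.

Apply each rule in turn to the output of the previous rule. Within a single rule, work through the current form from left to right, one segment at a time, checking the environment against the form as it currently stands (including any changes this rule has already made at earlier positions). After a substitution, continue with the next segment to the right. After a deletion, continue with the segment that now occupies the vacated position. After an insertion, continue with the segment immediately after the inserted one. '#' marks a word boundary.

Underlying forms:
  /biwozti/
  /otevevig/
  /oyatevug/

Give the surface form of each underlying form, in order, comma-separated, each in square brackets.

/biwozti/:
  A Progressive Voicing Assimilation: [biwozti] → [biwozdi]
  B Final Obstruent Devoicing: no change — [biwozdi]
/otevevig/:
  A Progressive Voicing Assimilation: no change — [otevevig]
  B Final Obstruent Devoicing: [otevevig] → [otevevik]
/oyatevug/:
  A Progressive Voicing Assimilation: no change — [oyatevug]
  B Final Obstruent Devoicing: [oyatevug] → [oyatevuk]

[biwozdi], [otevevik], [oyatevuk]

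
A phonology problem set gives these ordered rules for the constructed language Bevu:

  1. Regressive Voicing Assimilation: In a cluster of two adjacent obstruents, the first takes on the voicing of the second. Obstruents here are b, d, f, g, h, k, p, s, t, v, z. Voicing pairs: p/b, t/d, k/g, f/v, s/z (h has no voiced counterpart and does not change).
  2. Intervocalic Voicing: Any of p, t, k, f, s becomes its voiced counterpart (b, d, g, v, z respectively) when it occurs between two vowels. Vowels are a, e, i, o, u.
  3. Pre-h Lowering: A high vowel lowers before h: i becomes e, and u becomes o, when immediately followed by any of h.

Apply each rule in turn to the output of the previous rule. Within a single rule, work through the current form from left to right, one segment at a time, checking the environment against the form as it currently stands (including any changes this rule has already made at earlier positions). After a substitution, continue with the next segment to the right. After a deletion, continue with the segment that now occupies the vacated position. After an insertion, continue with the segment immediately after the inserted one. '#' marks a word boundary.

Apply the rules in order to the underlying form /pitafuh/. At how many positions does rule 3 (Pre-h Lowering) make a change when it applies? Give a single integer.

1

1 Regressive Voicing Assimilation: no change — [pitafuh]
2 Intervocalic Voicing: [pitafuh] → [pidavuh]
3 Pre-h Lowering: [pidavuh] → [pidavoh]
Rule 3 changed 1 position(s).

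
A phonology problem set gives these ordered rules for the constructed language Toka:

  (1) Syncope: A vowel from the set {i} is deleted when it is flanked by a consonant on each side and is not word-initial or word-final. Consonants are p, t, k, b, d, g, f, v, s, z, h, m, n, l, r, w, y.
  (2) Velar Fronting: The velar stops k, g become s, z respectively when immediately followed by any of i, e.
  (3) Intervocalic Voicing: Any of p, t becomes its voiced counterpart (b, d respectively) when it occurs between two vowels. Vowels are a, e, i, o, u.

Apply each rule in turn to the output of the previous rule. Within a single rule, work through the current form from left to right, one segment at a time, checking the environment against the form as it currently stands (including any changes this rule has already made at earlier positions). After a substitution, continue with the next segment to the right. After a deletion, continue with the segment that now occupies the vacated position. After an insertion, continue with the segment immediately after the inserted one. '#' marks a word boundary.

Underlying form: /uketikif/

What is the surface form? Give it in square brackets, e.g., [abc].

[usetkf]

(1) Syncope: [uketikif] → [uketkf]
(2) Velar Fronting: [uketkf] → [usetkf]
(3) Intervocalic Voicing: no change — [usetkf]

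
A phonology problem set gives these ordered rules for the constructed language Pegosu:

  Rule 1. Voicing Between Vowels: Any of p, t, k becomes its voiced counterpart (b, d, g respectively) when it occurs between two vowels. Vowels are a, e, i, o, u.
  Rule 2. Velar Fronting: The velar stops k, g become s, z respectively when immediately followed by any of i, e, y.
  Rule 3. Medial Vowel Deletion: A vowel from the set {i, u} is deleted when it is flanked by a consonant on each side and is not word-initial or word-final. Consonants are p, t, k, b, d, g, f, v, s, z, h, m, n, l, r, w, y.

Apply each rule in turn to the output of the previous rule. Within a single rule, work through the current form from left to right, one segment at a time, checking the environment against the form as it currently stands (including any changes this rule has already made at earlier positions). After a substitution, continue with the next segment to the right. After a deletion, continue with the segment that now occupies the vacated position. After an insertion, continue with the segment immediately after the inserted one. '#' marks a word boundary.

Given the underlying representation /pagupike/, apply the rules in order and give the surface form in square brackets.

Rule 1 Voicing Between Vowels: [pagupike] → [pagubige]
Rule 2 Velar Fronting: [pagubige] → [pagubize]
Rule 3 Medial Vowel Deletion: [pagubize] → [pagbze]

[pagbze]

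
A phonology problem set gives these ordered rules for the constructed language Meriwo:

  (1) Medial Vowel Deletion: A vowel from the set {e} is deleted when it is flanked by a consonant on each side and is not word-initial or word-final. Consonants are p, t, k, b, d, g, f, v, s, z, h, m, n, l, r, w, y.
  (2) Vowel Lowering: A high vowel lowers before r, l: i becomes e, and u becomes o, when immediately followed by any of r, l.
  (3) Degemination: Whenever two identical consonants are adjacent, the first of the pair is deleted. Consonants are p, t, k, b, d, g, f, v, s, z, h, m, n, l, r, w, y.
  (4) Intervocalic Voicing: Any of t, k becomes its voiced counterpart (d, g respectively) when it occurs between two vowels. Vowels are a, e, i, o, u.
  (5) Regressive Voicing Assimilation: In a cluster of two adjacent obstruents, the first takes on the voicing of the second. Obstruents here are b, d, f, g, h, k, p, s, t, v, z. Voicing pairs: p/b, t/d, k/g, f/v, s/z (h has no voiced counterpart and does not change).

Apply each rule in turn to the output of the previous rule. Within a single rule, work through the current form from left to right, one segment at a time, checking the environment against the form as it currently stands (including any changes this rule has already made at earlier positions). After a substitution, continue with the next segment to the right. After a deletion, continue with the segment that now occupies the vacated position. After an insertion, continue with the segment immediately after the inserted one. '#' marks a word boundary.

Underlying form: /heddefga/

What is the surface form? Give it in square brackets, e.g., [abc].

[htvga]

(1) Medial Vowel Deletion: [heddefga] → [hddfga]
(2) Vowel Lowering: no change — [hddfga]
(3) Degemination: [hddfga] → [hdfga]
(4) Intervocalic Voicing: no change — [hdfga]
(5) Regressive Voicing Assimilation: [hdfga] → [htvga]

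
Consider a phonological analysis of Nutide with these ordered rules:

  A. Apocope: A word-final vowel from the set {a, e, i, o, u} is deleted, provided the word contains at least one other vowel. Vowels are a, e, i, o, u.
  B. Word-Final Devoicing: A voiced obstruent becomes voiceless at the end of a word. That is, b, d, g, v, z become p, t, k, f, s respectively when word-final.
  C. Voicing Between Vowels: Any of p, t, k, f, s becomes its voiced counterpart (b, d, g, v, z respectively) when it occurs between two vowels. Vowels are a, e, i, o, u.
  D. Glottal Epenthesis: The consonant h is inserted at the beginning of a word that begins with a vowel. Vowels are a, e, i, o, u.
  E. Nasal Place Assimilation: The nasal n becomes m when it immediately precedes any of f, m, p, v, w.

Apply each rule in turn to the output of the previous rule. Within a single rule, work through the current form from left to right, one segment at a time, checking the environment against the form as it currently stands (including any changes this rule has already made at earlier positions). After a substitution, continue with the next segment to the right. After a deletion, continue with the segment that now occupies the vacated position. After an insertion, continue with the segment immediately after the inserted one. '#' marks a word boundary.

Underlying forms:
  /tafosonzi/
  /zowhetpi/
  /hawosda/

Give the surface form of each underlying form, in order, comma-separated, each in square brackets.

/tafosonzi/:
  A Apocope: [tafosonzi] → [tafosonz]
  B Word-Final Devoicing: [tafosonz] → [tafosons]
  C Voicing Between Vowels: [tafosons] → [tavozons]
  D Glottal Epenthesis: no change — [tavozons]
  E Nasal Place Assimilation: no change — [tavozons]
/zowhetpi/:
  A Apocope: [zowhetpi] → [zowhetp]
  B Word-Final Devoicing: no change — [zowhetp]
  C Voicing Between Vowels: no change — [zowhetp]
  D Glottal Epenthesis: no change — [zowhetp]
  E Nasal Place Assimilation: no change — [zowhetp]
/hawosda/:
  A Apocope: [hawosda] → [hawosd]
  B Word-Final Devoicing: [hawosd] → [hawost]
  C Voicing Between Vowels: no change — [hawost]
  D Glottal Epenthesis: no change — [hawost]
  E Nasal Place Assimilation: no change — [hawost]

[tavozons], [zowhetp], [hawost]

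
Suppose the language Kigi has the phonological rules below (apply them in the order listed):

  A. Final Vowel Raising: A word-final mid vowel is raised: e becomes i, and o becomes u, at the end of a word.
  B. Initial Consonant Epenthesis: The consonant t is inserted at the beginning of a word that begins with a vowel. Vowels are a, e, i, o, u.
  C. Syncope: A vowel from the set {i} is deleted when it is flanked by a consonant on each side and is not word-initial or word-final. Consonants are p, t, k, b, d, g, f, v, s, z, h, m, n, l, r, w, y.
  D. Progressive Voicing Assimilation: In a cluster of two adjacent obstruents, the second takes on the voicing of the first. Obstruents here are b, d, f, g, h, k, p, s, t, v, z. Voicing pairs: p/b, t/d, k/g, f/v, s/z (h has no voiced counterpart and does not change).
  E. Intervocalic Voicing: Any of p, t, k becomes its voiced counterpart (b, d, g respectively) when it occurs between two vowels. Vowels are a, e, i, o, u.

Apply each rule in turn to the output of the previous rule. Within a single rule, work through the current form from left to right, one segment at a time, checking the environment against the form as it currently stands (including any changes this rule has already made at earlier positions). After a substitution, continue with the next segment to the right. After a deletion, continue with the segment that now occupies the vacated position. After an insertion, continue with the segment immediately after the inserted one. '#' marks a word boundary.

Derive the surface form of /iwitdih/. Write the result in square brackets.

[twtth]

A Final Vowel Raising: no change — [iwitdih]
B Initial Consonant Epenthesis: [iwitdih] → [tiwitdih]
C Syncope: [tiwitdih] → [twtdh]
D Progressive Voicing Assimilation: [twtdh] → [twtth]
E Intervocalic Voicing: no change — [twtth]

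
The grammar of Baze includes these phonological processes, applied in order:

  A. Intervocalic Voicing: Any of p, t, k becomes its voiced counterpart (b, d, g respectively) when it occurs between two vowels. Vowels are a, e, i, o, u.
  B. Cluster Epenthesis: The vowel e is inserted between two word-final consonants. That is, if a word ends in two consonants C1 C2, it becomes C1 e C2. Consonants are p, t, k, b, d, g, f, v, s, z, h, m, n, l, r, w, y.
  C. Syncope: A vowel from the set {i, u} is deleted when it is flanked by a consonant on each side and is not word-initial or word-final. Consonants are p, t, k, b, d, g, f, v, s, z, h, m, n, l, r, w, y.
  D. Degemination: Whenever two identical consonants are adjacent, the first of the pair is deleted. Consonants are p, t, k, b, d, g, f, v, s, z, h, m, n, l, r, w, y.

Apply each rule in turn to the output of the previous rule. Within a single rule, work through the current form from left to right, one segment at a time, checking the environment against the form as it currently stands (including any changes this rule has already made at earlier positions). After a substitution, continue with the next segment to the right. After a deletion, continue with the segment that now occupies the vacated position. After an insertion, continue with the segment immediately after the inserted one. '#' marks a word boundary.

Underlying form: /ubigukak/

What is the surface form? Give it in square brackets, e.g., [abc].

A Intervocalic Voicing: [ubigukak] → [ubigugak]
B Cluster Epenthesis: no change — [ubigugak]
C Syncope: [ubigugak] → [ubggak]
D Degemination: [ubggak] → [ubgak]

[ubgak]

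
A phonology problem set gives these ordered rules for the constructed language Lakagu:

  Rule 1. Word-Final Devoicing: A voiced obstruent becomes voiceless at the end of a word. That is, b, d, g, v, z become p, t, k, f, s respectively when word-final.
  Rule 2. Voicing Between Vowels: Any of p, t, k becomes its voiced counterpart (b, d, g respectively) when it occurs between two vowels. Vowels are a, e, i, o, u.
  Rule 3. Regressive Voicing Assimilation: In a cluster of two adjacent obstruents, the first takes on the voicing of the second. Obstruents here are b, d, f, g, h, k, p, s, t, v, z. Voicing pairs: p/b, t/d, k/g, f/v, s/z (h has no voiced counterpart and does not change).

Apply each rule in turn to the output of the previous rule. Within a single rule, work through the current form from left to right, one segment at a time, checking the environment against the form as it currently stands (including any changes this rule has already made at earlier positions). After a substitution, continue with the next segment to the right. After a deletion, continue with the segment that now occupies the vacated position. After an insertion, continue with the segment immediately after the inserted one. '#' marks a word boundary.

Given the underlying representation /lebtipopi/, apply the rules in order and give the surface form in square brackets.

[leptibobi]

Rule 1 Word-Final Devoicing: no change — [lebtipopi]
Rule 2 Voicing Between Vowels: [lebtipopi] → [lebtibobi]
Rule 3 Regressive Voicing Assimilation: [lebtibobi] → [leptibobi]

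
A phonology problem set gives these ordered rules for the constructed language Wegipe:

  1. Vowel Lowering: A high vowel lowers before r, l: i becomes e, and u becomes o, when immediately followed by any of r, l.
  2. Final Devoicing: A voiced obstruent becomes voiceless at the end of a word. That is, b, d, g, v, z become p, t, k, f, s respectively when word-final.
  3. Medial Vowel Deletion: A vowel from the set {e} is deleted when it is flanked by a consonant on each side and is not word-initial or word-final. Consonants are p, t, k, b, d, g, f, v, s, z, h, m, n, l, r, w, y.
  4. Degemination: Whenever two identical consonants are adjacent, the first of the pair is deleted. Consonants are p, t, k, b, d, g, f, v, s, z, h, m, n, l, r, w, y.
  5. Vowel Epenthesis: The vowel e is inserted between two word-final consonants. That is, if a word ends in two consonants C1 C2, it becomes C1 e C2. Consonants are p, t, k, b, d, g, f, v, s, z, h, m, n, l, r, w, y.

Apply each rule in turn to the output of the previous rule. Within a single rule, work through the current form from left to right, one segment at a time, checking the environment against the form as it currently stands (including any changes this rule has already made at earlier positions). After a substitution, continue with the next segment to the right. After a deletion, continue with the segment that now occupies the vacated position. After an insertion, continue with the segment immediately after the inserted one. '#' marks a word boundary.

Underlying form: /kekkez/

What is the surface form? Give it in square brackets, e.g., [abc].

1 Vowel Lowering: no change — [kekkez]
2 Final Devoicing: [kekkez] → [kekkes]
3 Medial Vowel Deletion: [kekkes] → [kkks]
4 Degemination: [kkks] → [ks]
5 Vowel Epenthesis: [ks] → [kes]

[kes]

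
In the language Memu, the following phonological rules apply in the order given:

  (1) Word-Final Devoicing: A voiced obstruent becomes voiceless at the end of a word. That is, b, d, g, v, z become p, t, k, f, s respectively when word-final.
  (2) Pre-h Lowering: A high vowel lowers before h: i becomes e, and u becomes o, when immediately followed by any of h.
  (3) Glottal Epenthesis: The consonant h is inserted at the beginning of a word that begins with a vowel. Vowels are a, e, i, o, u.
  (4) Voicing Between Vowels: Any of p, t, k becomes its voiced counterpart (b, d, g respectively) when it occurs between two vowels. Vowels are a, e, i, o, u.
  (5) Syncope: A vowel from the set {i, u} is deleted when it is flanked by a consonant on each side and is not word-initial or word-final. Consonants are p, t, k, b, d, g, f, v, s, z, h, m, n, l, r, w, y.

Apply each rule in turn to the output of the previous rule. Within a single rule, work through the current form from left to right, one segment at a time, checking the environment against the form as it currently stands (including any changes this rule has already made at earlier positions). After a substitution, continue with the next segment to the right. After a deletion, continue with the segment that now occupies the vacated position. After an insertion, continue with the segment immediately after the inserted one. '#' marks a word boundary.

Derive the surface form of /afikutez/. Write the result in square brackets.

[hafgdes]

(1) Word-Final Devoicing: [afikutez] → [afikutes]
(2) Pre-h Lowering: no change — [afikutes]
(3) Glottal Epenthesis: [afikutes] → [hafikutes]
(4) Voicing Between Vowels: [hafikutes] → [hafigudes]
(5) Syncope: [hafigudes] → [hafgdes]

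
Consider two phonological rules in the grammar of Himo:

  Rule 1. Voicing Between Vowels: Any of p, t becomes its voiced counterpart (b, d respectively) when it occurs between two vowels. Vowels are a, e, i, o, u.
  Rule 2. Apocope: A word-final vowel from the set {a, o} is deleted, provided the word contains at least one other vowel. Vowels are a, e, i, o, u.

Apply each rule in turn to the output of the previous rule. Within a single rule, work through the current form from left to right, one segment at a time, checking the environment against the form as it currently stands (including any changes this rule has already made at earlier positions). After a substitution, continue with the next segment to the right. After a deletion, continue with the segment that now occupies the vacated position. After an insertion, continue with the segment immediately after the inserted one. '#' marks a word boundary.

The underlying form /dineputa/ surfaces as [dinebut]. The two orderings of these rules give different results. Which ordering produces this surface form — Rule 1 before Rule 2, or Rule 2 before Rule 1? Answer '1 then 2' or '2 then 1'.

Order 1 then 2:
  1 Voicing Between Vowels: [dineputa] → [dinebuda]
  2 Apocope: [dinebuda] → [dinebud]
  result: [dinebud]
Order 2 then 1:
  2 Apocope: [dineputa] → [dineput]
  1 Voicing Between Vowels: [dineput] → [dinebut]
  result: [dinebut]

2 then 1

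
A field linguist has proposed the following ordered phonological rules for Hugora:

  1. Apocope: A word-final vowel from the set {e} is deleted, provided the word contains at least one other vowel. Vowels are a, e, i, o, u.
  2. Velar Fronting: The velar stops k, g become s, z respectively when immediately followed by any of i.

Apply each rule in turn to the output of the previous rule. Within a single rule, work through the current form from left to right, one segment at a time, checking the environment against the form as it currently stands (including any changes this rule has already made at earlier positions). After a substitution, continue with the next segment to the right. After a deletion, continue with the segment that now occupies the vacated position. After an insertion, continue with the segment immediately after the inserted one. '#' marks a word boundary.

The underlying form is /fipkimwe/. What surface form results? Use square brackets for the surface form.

1 Apocope: [fipkimwe] → [fipkimw]
2 Velar Fronting: [fipkimw] → [fipsimw]

[fipsimw]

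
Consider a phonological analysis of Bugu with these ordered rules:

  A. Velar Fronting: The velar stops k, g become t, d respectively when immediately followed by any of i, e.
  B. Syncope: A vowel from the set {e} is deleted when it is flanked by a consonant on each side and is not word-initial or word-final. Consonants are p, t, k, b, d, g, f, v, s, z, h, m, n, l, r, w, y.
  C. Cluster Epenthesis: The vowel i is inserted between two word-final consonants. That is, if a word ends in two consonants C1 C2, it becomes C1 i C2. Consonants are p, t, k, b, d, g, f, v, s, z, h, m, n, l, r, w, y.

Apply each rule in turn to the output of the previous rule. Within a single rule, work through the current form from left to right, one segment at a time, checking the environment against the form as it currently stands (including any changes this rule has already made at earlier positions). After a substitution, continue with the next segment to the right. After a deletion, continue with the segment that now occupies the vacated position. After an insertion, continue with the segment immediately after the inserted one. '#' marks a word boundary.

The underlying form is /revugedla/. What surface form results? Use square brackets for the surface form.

A Velar Fronting: [revugedla] → [revudedla]
B Syncope: [revudedla] → [rvuddla]
C Cluster Epenthesis: no change — [rvuddla]

[rvuddla]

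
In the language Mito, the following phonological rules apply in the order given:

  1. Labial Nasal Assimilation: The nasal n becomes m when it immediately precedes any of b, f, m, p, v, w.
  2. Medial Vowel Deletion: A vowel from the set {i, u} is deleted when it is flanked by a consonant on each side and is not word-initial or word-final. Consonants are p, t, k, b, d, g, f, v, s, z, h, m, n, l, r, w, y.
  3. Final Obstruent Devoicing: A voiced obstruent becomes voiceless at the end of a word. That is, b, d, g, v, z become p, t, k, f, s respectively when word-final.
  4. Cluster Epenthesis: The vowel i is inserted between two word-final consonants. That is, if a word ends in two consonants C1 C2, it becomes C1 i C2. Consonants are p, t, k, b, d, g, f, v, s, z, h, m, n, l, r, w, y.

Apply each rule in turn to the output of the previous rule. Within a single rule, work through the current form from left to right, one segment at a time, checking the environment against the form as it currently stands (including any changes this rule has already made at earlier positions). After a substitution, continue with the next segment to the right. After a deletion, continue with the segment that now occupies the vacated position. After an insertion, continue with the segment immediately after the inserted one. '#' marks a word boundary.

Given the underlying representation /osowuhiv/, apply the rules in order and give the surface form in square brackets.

[osowhif]

1 Labial Nasal Assimilation: no change — [osowuhiv]
2 Medial Vowel Deletion: [osowuhiv] → [osowhv]
3 Final Obstruent Devoicing: [osowhv] → [osowhf]
4 Cluster Epenthesis: [osowhf] → [osowhif]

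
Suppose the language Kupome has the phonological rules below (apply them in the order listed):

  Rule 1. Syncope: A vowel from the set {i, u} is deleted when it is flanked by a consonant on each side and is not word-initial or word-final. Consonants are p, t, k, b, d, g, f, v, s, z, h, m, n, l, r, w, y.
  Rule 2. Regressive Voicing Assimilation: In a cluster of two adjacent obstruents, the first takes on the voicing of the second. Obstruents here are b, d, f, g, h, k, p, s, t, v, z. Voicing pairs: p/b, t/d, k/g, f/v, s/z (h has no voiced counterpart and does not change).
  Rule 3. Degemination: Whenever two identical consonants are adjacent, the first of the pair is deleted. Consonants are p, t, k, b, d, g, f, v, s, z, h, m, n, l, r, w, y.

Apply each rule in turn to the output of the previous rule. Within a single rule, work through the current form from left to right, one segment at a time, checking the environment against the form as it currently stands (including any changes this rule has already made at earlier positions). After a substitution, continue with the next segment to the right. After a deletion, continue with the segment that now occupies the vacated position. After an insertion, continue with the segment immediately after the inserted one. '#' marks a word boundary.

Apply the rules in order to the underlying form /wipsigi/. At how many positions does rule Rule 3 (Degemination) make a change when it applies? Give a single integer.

Rule 1 Syncope: [wipsigi] → [wpsgi]
Rule 2 Regressive Voicing Assimilation: [wpsgi] → [wpzgi]
Rule 3 Degemination: no change — [wpzgi]
Rule Rule 3 changed 0 position(s).

0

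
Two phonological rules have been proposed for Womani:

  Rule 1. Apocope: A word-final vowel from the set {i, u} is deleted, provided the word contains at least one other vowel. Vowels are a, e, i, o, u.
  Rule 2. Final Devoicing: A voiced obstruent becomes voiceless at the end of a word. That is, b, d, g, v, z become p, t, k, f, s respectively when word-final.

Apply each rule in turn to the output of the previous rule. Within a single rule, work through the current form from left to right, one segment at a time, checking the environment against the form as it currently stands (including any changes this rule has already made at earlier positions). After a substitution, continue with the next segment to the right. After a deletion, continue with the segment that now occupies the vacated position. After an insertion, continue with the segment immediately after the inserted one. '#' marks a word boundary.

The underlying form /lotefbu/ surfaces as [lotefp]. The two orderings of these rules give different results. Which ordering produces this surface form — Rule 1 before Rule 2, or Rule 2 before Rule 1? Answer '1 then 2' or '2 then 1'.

Order 1 then 2:
  1 Apocope: [lotefbu] → [lotefb]
  2 Final Devoicing: [lotefb] → [lotefp]
  result: [lotefp]
Order 2 then 1:
  2 Final Devoicing: no change — [lotefbu]
  1 Apocope: [lotefbu] → [lotefb]
  result: [lotefb]

1 then 2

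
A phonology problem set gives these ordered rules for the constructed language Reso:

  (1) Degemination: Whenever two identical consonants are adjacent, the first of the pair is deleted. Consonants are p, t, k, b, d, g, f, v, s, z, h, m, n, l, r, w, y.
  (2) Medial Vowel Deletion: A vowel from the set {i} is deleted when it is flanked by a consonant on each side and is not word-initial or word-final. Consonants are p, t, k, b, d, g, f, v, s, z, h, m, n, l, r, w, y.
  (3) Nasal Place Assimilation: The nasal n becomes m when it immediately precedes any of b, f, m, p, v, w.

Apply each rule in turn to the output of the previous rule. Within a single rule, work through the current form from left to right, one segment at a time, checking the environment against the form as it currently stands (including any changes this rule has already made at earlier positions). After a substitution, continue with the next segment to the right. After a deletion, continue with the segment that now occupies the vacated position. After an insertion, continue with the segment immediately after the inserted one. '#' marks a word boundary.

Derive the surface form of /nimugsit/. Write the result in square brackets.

(1) Degemination: no change — [nimugsit]
(2) Medial Vowel Deletion: [nimugsit] → [nmugst]
(3) Nasal Place Assimilation: [nmugst] → [mmugst]

[mmugst]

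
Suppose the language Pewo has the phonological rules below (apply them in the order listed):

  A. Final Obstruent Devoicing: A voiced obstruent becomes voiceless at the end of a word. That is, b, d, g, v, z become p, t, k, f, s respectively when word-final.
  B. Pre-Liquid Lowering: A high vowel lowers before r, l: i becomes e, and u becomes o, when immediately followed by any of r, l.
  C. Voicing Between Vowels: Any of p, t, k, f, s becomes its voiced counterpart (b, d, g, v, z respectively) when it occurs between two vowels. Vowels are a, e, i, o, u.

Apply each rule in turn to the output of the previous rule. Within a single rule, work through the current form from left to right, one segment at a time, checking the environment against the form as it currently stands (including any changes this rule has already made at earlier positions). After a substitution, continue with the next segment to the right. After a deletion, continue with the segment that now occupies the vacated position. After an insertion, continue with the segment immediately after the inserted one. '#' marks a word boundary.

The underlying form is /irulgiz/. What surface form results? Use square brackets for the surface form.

A Final Obstruent Devoicing: [irulgiz] → [irulgis]
B Pre-Liquid Lowering: [irulgis] → [erolgis]
C Voicing Between Vowels: no change — [erolgis]

[erolgis]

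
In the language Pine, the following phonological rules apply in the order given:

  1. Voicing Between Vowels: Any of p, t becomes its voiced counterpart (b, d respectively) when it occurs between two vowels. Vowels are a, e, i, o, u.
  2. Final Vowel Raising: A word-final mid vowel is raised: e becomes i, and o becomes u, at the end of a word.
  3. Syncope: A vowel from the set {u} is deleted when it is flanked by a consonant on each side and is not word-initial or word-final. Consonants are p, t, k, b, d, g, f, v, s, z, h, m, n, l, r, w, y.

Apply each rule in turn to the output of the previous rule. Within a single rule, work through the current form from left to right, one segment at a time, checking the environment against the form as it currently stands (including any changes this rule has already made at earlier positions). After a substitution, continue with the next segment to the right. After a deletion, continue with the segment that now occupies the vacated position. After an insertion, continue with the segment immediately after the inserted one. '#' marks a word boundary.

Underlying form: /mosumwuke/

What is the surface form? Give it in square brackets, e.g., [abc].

1 Voicing Between Vowels: no change — [mosumwuke]
2 Final Vowel Raising: [mosumwuke] → [mosumwuki]
3 Syncope: [mosumwuki] → [mosmwki]

[mosmwki]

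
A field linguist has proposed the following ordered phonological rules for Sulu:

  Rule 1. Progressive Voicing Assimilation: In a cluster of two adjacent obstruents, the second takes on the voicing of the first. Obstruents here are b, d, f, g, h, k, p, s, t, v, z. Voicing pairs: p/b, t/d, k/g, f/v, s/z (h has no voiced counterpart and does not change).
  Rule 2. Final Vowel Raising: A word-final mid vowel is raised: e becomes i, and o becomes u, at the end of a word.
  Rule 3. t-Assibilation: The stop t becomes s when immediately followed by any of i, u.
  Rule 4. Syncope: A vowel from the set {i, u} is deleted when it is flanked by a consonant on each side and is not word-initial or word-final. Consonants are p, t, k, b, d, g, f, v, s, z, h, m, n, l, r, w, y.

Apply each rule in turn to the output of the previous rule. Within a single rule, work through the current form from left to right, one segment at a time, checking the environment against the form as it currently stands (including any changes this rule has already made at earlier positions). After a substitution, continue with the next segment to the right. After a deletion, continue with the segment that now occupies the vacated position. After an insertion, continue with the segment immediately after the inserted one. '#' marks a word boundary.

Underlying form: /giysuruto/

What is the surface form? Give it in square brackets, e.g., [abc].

Rule 1 Progressive Voicing Assimilation: no change — [giysuruto]
Rule 2 Final Vowel Raising: [giysuruto] → [giysurutu]
Rule 3 t-Assibilation: [giysurutu] → [giysurusu]
Rule 4 Syncope: [giysurusu] → [gysrsu]

[gysrsu]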